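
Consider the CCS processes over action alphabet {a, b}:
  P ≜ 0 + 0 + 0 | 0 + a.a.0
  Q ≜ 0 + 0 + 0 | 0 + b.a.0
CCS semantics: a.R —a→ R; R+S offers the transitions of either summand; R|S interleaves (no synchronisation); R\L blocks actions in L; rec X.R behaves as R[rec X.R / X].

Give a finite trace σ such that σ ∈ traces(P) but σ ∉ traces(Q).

a

Reachable graph of P (3 states):
  p0 = 0 + 0 + 0 | 0 + a.a.0 → -a-> p1
  p1 = a.0 → -a-> p2
  p2 = 0 → deadlocked
Reachable graph of Q (3 states):
  q0 = 0 + 0 + 0 | 0 + b.a.0 → -b-> q1
  q1 = a.0 → -a-> q2
  q2 = 0 → deadlocked
Run σ = ⟨a⟩ on P: start {p0}
  [1] a ⇒ {p1}
  — P admits the full trace.
Run σ = ⟨a⟩ on Q: start {q0}
  [1] a ⇒ ∅  — Q cannot continue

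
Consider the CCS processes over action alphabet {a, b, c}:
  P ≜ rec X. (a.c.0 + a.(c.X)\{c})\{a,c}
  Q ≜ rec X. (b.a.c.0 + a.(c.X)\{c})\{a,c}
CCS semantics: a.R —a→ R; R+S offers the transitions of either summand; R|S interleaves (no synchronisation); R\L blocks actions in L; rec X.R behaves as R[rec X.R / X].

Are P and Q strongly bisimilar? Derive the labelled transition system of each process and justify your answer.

not bisimilar

P's transition system — 1 states:
  u0 = rec X. (a.c.0 + a.(c.X)\{c})\{a,c} | deadlocked
Q's transition system — 2 states:
  v0 = rec X. (b.a.c.0 + a.(c.X)\{c})\{a,c} | --b--▸ v1
  v1 = (a.c.0)\{a,c} | deadlocked
Partition-refinement fixed point:
  B0 = {u0, v1}
  B1 = {v0}
u0 ∈ B0, v0 ∈ B1 → different blocks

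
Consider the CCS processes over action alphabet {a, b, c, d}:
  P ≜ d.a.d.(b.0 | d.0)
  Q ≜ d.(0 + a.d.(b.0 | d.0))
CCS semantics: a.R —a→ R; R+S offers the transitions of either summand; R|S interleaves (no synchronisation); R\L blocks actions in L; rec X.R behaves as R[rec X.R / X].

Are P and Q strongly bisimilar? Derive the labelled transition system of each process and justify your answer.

P's transition system — 7 states:
  u0 = d.a.d.(b.0 | d.0) ⊢ ··d··> u1
  u1 = a.d.(b.0 | d.0) ⊢ ··a··> u2
  u2 = d.(b.0 | d.0) ⊢ ··d··> u3
  u3 = b.0 | d.0 ⊢ ··b··> u4, ··d··> u5
  u4 = 0 | d.0 ⊢ ··d··> u6
  u5 = b.0 | 0 ⊢ ··b··> u6
  u6 = 0 | 0 ⊢ (no moves)
Q's transition system — 7 states:
  v0 = d.(0 + a.d.(b.0 | d.0)) ⊢ ··d··> v1
  v1 = 0 + a.d.(b.0 | d.0) ⊢ ··a··> v2
  v2 = d.(b.0 | d.0) ⊢ ··d··> v3
  v3 = b.0 | d.0 ⊢ ··b··> v4, ··d··> v5
  v4 = 0 | d.0 ⊢ ··d··> v6
  v5 = b.0 | 0 ⊢ ··b··> v6
  v6 = 0 | 0 ⊢ (no moves)
Coarsest stable partition (strong bisimilarity classes):
  B0 = {u0, v0}
  B1 = {u1, v1}
  B2 = {u2, v2}
  B3 = {u3, v3}
  B4 = {u5, v5}
  B5 = {u6, v6}
  B6 = {u4, v4}
u0 ∈ B0, v0 ∈ B0 → same block

P ~ Q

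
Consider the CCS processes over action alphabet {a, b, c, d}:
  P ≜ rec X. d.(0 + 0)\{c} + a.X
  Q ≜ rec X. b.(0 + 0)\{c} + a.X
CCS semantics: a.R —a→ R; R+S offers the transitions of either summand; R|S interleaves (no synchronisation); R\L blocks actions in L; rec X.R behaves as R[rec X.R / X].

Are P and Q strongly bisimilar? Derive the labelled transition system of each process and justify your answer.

NO

LTS(P): 2 reachable states
  m0 = rec X. d.(0 + 0)\{c} + a.X | =a=> m0, =d=> m1
  m1 = (0 + 0)\{c} | ·
LTS(Q): 2 reachable states
  n0 = rec X. b.(0 + 0)\{c} + a.X | =a=> n0, =b=> n1
  n1 = (0 + 0)\{c} | ·
Bisimilarity quotient blocks:
  B0 = {m0}
  B1 = {m1, n1}
  B2 = {n0}
m0 ∈ B0, n0 ∈ B2 → different blocks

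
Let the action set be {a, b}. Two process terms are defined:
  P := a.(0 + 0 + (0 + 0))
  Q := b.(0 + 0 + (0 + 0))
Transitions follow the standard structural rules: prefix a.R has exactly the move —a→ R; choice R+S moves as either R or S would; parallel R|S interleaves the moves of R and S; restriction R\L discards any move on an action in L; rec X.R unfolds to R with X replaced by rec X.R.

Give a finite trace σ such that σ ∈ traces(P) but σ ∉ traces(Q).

Reachable graph of P (2 states):
  u0 = a.(0 + 0 + (0 + 0)) ⊢ -a-> u1
  u1 = 0 + 0 + (0 + 0) ⊢ deadlocked
Reachable graph of Q (2 states):
  v0 = b.(0 + 0 + (0 + 0)) ⊢ -b-> v1
  v1 = 0 + 0 + (0 + 0) ⊢ deadlocked
Trace ⟨a⟩ through P, begin at {u0}:
  after a @ step 1: {u1}
  P completes σ.
Trace ⟨a⟩ through Q, begin at {v0}:
  after a @ step 1: ∅  — Q cannot continue

a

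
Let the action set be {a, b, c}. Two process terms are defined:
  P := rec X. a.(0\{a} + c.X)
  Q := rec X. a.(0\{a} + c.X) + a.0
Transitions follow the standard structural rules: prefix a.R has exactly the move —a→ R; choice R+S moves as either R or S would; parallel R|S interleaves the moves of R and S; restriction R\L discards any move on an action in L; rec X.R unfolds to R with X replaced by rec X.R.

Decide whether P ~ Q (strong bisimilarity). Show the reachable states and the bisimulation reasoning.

P's transition system — 2 states:
  p0 = rec X. a.(0\{a} + c.X) | —a→ p1
  p1 = 0\{a} + c.(rec X. a.(0\{a} + c.X)) | —c→ p0
Q's transition system — 3 states:
  q0 = rec X. a.(0\{a} + c.X) + a.0 | —a→ q1, —a→ q2
  q1 = 0 | stopped
  q2 = 0\{a} + c.(rec X. a.(0\{a} + c.X) + a.0) | —c→ q0
Bisimilarity quotient blocks:
  B0 = {p0}
  B1 = {p1}
  B2 = {q0}
  B3 = {q2}
  B4 = {q1}
p0 ∈ B0, q0 ∈ B2 → different blocks

P ≁ Q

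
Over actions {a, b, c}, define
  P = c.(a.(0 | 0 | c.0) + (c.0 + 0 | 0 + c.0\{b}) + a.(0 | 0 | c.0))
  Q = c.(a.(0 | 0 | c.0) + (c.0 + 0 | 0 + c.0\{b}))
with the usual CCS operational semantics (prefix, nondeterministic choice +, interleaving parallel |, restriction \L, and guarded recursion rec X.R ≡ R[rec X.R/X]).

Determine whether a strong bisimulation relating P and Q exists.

bisimilar

P's transition system — 6 states:
  u0 = c.(a.(0 | 0 | c.0) + (c.0 + 0 | 0 + c.0\{b}) + a.(0 | 0 | c.0)) :: =c=> u1
  u1 = a.(0 | 0 | c.0) + (c.0 + 0 | 0 + c.0\{b}) + a.(0 | 0 | c.0) :: =a=> u2, =c=> u3, =c=> u4
  u2 = 0 | 0 | c.0 :: =c=> u5
  u3 = 0 :: (no moves)
  u4 = 0\{b} :: (no moves)
  u5 = 0 | 0 | 0 :: (no moves)
Q's transition system — 6 states:
  v0 = c.(a.(0 | 0 | c.0) + (c.0 + 0 | 0 + c.0\{b})) :: =c=> v1
  v1 = a.(0 | 0 | c.0) + (c.0 + 0 | 0 + c.0\{b}) :: =a=> v2, =c=> v3, =c=> v4
  v2 = 0 | 0 | c.0 :: =c=> v5
  v3 = 0 :: (no moves)
  v4 = 0\{b} :: (no moves)
  v5 = 0 | 0 | 0 :: (no moves)
Partition-refinement fixed point:
  B0 = {u0, v0}
  B1 = {u1, v1}
  B2 = {u3, u4, u5, v3, v4, v5}
  B3 = {u2, v2}
u0 ∈ B0, v0 ∈ B0 → same block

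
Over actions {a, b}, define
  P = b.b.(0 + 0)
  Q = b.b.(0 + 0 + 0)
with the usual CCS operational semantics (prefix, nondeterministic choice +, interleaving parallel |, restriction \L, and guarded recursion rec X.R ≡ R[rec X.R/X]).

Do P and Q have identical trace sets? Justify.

Reachable graph of P (3 states):
  s0 = b.b.(0 + 0) → ··b··> s1
  s1 = b.(0 + 0) → ··b··> s2
  s2 = 0 + 0 → stopped
Reachable graph of Q (3 states):
  t0 = b.b.(0 + 0 + 0) → ··b··> t1
  t1 = b.(0 + 0 + 0) → ··b··> t2
  t2 = 0 + 0 + 0 → stopped
Bisimilarity quotient blocks:
  B0 = {s0, t0}
  B1 = {s1, t1}
  B2 = {s2, t2}
s0 ∈ B0, t0 ∈ B0 → same block
Bisimilar ⇒ trace-equivalent.

YES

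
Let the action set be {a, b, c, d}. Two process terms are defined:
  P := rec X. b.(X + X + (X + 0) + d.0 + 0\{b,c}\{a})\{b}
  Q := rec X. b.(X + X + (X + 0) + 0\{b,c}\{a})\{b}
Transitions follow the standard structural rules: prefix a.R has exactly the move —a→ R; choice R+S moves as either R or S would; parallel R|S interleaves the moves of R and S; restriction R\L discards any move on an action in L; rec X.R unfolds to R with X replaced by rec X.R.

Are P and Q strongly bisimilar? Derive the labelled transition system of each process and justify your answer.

P's transition system — 3 states:
  s0 = rec X. b.(X + X + (X + 0) + d.0 + 0\{b,c}\{a})\{b} ⊢ =b=> s1
  s1 = ((rec X. b.(X + X + (X + 0) + d.0 + 0\{b,c}\{a})\{b}) + (rec X. b.(X + X + (X + 0) + d.0 + 0\{b,c}\{a})\{b}) + ((rec X. b.(X + X + (X + 0) + d.0 + 0\{b,c}\{a})\{b}) + 0) + d.0 + 0\{b,c}\{a})\{b} ⊢ =d=> s2
  s2 = 0\{b} ⊢ ·
Q's transition system — 2 states:
  t0 = rec X. b.(X + X + (X + 0) + 0\{b,c}\{a})\{b} ⊢ =b=> t1
  t1 = ((rec X. b.(X + X + (X + 0) + 0\{b,c}\{a})\{b}) + (rec X. b.(X + X + (X + 0) + 0\{b,c}\{a})\{b}) + ((rec X. b.(X + X + (X + 0) + 0\{b,c}\{a})\{b}) + 0) + 0\{b,c}\{a})\{b} ⊢ ·
Coarsest stable partition (strong bisimilarity classes):
  B0 = {s0}
  B1 = {s1}
  B2 = {s2, t1}
  B3 = {t0}
s0 ∈ B0, t0 ∈ B3 → different blocks

NO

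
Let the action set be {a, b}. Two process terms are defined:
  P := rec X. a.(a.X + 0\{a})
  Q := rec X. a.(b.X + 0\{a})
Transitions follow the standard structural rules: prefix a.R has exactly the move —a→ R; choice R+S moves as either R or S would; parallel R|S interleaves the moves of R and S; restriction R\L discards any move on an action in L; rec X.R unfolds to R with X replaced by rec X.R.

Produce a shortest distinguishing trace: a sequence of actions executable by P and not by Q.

aa

Reachable graph of P (2 states):
  m0 = rec X. a.(a.X + 0\{a}) ⊢ -a-> m1
  m1 = a.(rec X. a.(a.X + 0\{a})) + 0\{a} ⊢ -a-> m0
Reachable graph of Q (2 states):
  n0 = rec X. a.(b.X + 0\{a}) ⊢ -a-> n1
  n1 = b.(rec X. a.(b.X + 0\{a})) + 0\{a} ⊢ -b-> n0
Trace ⟨aa⟩ through P, begin at {m0}:
  [1] a ⇒ {m1}
  [2] a ⇒ {m0}
  ✓ P
Trace ⟨aa⟩ through Q, begin at {n0}:
  [1] a ⇒ {n1}
  [2] a ⇒ ∅  — Q cannot continue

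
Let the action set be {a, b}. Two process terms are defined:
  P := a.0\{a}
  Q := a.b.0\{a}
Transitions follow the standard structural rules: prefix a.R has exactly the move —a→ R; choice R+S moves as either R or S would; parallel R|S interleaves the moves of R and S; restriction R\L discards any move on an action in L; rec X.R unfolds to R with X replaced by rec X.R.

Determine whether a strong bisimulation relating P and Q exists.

not bisimilar

LTS(P): 2 reachable states
  m0 = a.0\{a} ⊢ -a-> m1
  m1 = 0\{a} ⊢ ·
LTS(Q): 3 reachable states
  n0 = a.b.0\{a} ⊢ -a-> n1
  n1 = b.0\{a} ⊢ -b-> n2
  n2 = 0\{a} ⊢ ·
Partition-refinement fixed point:
  B0 = {m0}
  B1 = {m1, n2}
  B2 = {n0}
  B3 = {n1}
m0 ∈ B0, n0 ∈ B2 → different blocks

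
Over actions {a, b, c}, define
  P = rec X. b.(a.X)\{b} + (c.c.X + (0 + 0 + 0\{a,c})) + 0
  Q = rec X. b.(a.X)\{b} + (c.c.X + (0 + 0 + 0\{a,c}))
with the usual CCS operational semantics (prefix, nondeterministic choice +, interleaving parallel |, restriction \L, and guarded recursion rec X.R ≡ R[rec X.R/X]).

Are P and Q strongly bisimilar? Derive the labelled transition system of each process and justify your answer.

P ~ Q

Reachable graph of P (5 states):
  m0 = rec X. b.(a.X)\{b} + (c.c.X + (0 + 0 + 0\{a,c})) + 0 ⊢ -b-> m1, -c-> m2
  m1 = (a.(rec X. b.(a.X)\{b} + (c.c.X + (0 + 0 + 0\{a,c})) + 0))\{b} ⊢ -a-> m3
  m2 = c.(rec X. b.(a.X)\{b} + (c.c.X + (0 + 0 + 0\{a,c})) + 0) ⊢ -c-> m0
  m3 = (rec X. b.(a.X)\{b} + (c.c.X + (0 + 0 + 0\{a,c})) + 0)\{b} ⊢ -c-> m4
  m4 = (c.(rec X. b.(a.X)\{b} + (c.c.X + (0 + 0 + 0\{a,c})) + 0))\{b} ⊢ -c-> m3
Reachable graph of Q (5 states):
  n0 = rec X. b.(a.X)\{b} + (c.c.X + (0 + 0 + 0\{a,c})) ⊢ -b-> n1, -c-> n2
  n1 = (a.(rec X. b.(a.X)\{b} + (c.c.X + (0 + 0 + 0\{a,c}))))\{b} ⊢ -a-> n3
  n2 = c.(rec X. b.(a.X)\{b} + (c.c.X + (0 + 0 + 0\{a,c}))) ⊢ -c-> n0
  n3 = (rec X. b.(a.X)\{b} + (c.c.X + (0 + 0 + 0\{a,c})))\{b} ⊢ -c-> n4
  n4 = (c.(rec X. b.(a.X)\{b} + (c.c.X + (0 + 0 + 0\{a,c}))))\{b} ⊢ -c-> n3
Partition-refinement fixed point:
  B0 = {m0, n0}
  B1 = {m2, n2}
  B2 = {m1, n1}
  B3 = {m3, m4, n3, n4}
m0 ∈ B0, n0 ∈ B0 → same block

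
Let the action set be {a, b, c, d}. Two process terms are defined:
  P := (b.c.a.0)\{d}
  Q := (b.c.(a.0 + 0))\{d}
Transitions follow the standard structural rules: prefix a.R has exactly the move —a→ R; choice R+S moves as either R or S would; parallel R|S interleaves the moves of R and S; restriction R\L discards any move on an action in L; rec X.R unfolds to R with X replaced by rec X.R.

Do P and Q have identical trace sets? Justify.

traces(P) = traces(Q)

Reachable graph of P (4 states):
  s0 = (b.c.a.0)\{d} :: —b→ s1
  s1 = (c.a.0)\{d} :: —c→ s2
  s2 = (a.0)\{d} :: —a→ s3
  s3 = 0\{d} :: stopped
Reachable graph of Q (4 states):
  t0 = (b.c.(a.0 + 0))\{d} :: —b→ t1
  t1 = (c.(a.0 + 0))\{d} :: —c→ t2
  t2 = (a.0 + 0)\{d} :: —a→ t3
  t3 = 0\{d} :: stopped
Coarsest stable partition (strong bisimilarity classes):
  B0 = {s0, t0}
  B1 = {s1, t1}
  B2 = {s2, t2}
  B3 = {s3, t3}
s0 ∈ B0, t0 ∈ B0 → same block
Bisimilar ⇒ trace-equivalent.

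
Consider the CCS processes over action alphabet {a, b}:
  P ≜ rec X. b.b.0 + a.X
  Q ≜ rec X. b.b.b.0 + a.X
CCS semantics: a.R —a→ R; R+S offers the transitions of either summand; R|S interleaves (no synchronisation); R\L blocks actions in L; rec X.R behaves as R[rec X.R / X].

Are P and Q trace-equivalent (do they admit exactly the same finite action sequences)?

Reachable graph of P (3 states):
  p0 = rec X. b.b.0 + a.X has moves --a--▸ p0, --b--▸ p1
  p1 = b.0 has moves --b--▸ p2
  p2 = 0 has moves deadlocked
Reachable graph of Q (4 states):
  q0 = rec X. b.b.b.0 + a.X has moves --a--▸ q0, --b--▸ q1
  q1 = b.b.0 has moves --b--▸ q2
  q2 = b.0 has moves --b--▸ q3
  q3 = 0 has moves deadlocked
Trace ⟨bbb⟩ through Q, begin at {q0}:
  step 1 (b): {q1}
  step 2 (b): {q2}
  step 3 (b): {q3}
  Q completes σ.
Trace ⟨bbb⟩ through P, begin at {p0}:
  step 1 (b): {p1}
  step 2 (b): {p2}
  step 3 (b): ∅  — P cannot continue

traces(P) ≠ traces(Q) — witness ⟨bbb⟩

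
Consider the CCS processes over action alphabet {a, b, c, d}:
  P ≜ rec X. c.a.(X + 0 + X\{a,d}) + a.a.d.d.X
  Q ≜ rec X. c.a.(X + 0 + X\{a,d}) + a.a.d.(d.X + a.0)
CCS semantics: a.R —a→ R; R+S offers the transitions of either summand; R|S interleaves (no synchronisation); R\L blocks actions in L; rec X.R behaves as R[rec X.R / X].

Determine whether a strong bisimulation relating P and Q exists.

not bisimilar

LTS(P): 7 reachable states
  m0 = rec X. c.a.(X + 0 + X\{a,d}) + a.a.d.d.X has moves =a=> m1, =c=> m2
  m1 = a.d.d.(rec X. c.a.(X + 0 + X\{a,d}) + a.a.d.d.X) has moves =a=> m3
  m2 = a.((rec X. c.a.(X + 0 + X\{a,d}) + a.a.d.d.X) + 0 + (rec X. c.a.(X + 0 + X\{a,d}) + a.a.d.d.X)\{a,d}) has moves =a=> m4
  m3 = d.d.(rec X. c.a.(X + 0 + X\{a,d}) + a.a.d.d.X) has moves =d=> m5
  m4 = (rec X. c.a.(X + 0 + X\{a,d}) + a.a.d.d.X) + 0 + (rec X. c.a.(X + 0 + X\{a,d}) + a.a.d.d.X)\{a,d} has moves =a=> m1, =c=> m2, =c=> m6
  m5 = d.(rec X. c.a.(X + 0 + X\{a,d}) + a.a.d.d.X) has moves =d=> m0
  m6 = (a.((rec X. c.a.(X + 0 + X\{a,d}) + a.a.d.d.X) + 0 + (rec X. c.a.(X + 0 + X\{a,d}) + a.a.d.d.X)\{a,d}))\{a,d} has moves ·
LTS(Q): 8 reachable states
  n0 = rec X. c.a.(X + 0 + X\{a,d}) + a.a.d.(d.X + a.0) has moves =a=> n1, =c=> n2
  n1 = a.d.(d.(rec X. c.a.(X + 0 + X\{a,d}) + a.a.d.(d.X + a.0)) + a.0) has moves =a=> n3
  n2 = a.((rec X. c.a.(X + 0 + X\{a,d}) + a.a.d.(d.X + a.0)) + 0 + (rec X. c.a.(X + 0 + X\{a,d}) + a.a.d.(d.X + a.0))\{a,d}) has moves =a=> n4
  n3 = d.(d.(rec X. c.a.(X + 0 + X\{a,d}) + a.a.d.(d.X + a.0)) + a.0) has moves =d=> n5
  n4 = (rec X. c.a.(X + 0 + X\{a,d}) + a.a.d.(d.X + a.0)) + 0 + (rec X. c.a.(X + 0 + X\{a,d}) + a.a.d.(d.X + a.0))\{a,d} has moves =a=> n1, =c=> n2, =c=> n6
  n5 = d.(rec X. c.a.(X + 0 + X\{a,d}) + a.a.d.(d.X + a.0)) + a.0 has moves =a=> n7, =d=> n0
  n6 = (a.((rec X. c.a.(X + 0 + X\{a,d}) + a.a.d.(d.X + a.0)) + 0 + (rec X. c.a.(X + 0 + X\{a,d}) + a.a.d.(d.X + a.0))\{a,d}))\{a,d} has moves ·
  n7 = 0 has moves ·
Bisimilarity quotient blocks:
  B0 = {m0}
  B1 = {m2}
  B2 = {m4}
  B3 = {m6, n6, n7}
  B4 = {m1}
  B5 = {m3}
  B6 = {m5}
  B7 = {n0}
  B8 = {n2}
  B9 = {n4}
  B10 = {n1}
  B11 = {n3}
  B12 = {n5}
m0 ∈ B0, n0 ∈ B7 → different blocks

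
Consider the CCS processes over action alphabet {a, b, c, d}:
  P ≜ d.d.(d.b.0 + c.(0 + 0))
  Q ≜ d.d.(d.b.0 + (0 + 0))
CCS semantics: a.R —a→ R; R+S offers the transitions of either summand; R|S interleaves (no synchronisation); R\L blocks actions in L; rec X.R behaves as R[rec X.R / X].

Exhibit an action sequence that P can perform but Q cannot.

ddc

Reachable graph of P (6 states):
  m0 = d.d.(d.b.0 + c.(0 + 0)) → ··d··> m1
  m1 = d.(d.b.0 + c.(0 + 0)) → ··d··> m2
  m2 = d.b.0 + c.(0 + 0) → ··c··> m3, ··d··> m4
  m3 = 0 + 0 → ·
  m4 = b.0 → ··b··> m5
  m5 = 0 → ·
Reachable graph of Q (5 states):
  n0 = d.d.(d.b.0 + (0 + 0)) → ··d··> n1
  n1 = d.(d.b.0 + (0 + 0)) → ··d··> n2
  n2 = d.b.0 + (0 + 0) → ··d··> n3
  n3 = b.0 → ··b··> n4
  n4 = 0 → ·
Run σ = ⟨ddc⟩ on P: start {m0}
  [1] d ⇒ {m1}
  [2] d ⇒ {m2}
  [3] c ⇒ {m3}
  ✓ P
Run σ = ⟨ddc⟩ on Q: start {n0}
  [1] d ⇒ {n1}
  [2] d ⇒ {n2}
  [3] c ⇒ no successor for Q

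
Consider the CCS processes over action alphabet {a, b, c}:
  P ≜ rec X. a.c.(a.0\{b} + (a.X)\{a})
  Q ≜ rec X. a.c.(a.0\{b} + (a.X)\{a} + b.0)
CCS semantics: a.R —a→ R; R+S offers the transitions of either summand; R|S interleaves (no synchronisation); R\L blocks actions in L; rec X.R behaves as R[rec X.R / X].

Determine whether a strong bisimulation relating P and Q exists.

NO

LTS(P): 4 reachable states
  s0 = rec X. a.c.(a.0\{b} + (a.X)\{a}) → =a=> s1
  s1 = c.(a.0\{b} + (a.(rec X. a.c.(a.0\{b} + (a.X)\{a})))\{a}) → =c=> s2
  s2 = a.0\{b} + (a.(rec X. a.c.(a.0\{b} + (a.X)\{a})))\{a} → =a=> s3
  s3 = 0\{b} → stopped
LTS(Q): 5 reachable states
  t0 = rec X. a.c.(a.0\{b} + (a.X)\{a} + b.0) → =a=> t1
  t1 = c.(a.0\{b} + (a.(rec X. a.c.(a.0\{b} + (a.X)\{a} + b.0)))\{a} + b.0) → =c=> t2
  t2 = a.0\{b} + (a.(rec X. a.c.(a.0\{b} + (a.X)\{a} + b.0)))\{a} + b.0 → =a=> t3, =b=> t4
  t3 = 0\{b} → stopped
  t4 = 0 → stopped
Partition-refinement fixed point:
  B0 = {s0}
  B1 = {s1}
  B2 = {s2}
  B3 = {s3, t3, t4}
  B4 = {t0}
  B5 = {t1}
  B6 = {t2}
s0 ∈ B0, t0 ∈ B4 → different blocks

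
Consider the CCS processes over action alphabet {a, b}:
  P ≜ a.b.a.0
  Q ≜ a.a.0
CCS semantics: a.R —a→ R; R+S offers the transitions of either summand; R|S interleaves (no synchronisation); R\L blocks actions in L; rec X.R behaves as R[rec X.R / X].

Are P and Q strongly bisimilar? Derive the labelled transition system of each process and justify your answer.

Reachable graph of P (4 states):
  m0 = a.b.a.0 ⊢ --a--▸ m1
  m1 = b.a.0 ⊢ --b--▸ m2
  m2 = a.0 ⊢ --a--▸ m3
  m3 = 0 ⊢ deadlocked
Reachable graph of Q (3 states):
  n0 = a.a.0 ⊢ --a--▸ n1
  n1 = a.0 ⊢ --a--▸ n2
  n2 = 0 ⊢ deadlocked
Partition-refinement fixed point:
  B0 = {m0}
  B1 = {m1}
  B2 = {m2, n1}
  B3 = {m3, n2}
  B4 = {n0}
m0 ∈ B0, n0 ∈ B4 → different blocks

not bisimilar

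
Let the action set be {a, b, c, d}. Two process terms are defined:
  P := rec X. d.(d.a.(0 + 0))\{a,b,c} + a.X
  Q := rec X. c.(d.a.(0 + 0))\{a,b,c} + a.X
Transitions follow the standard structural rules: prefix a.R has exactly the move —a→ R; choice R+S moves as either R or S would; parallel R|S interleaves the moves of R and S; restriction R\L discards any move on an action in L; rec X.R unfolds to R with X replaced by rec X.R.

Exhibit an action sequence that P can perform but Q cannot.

d

Reachable graph of P (3 states):
  p0 = rec X. d.(d.a.(0 + 0))\{a,b,c} + a.X ⊢ -a-> p0, -d-> p1
  p1 = (d.a.(0 + 0))\{a,b,c} ⊢ -d-> p2
  p2 = (a.(0 + 0))\{a,b,c} ⊢ ·
Reachable graph of Q (3 states):
  q0 = rec X. c.(d.a.(0 + 0))\{a,b,c} + a.X ⊢ -a-> q0, -c-> q1
  q1 = (d.a.(0 + 0))\{a,b,c} ⊢ -d-> q2
  q2 = (a.(0 + 0))\{a,b,c} ⊢ ·
Executing d from P (initial set {p0}):
  step 1 (d): {p1}
  ✓ P
Executing d from Q (initial set {q0}):
  step 1 (d): no successor for Q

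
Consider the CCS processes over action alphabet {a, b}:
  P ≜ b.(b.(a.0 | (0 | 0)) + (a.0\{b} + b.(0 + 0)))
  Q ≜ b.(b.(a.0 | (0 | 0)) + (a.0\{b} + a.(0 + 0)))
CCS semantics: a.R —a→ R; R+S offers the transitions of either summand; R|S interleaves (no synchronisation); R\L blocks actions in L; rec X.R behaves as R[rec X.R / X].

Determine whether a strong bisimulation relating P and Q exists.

not bisimilar

Reachable graph of P (6 states):
  u0 = b.(b.(a.0 | (0 | 0)) + (a.0\{b} + b.(0 + 0))) → =b=> u1
  u1 = b.(a.0 | (0 | 0)) + (a.0\{b} + b.(0 + 0)) → =a=> u2, =b=> u3, =b=> u4
  u2 = 0\{b} → ·
  u3 = 0 + 0 → ·
  u4 = a.0 | (0 | 0) → =a=> u5
  u5 = 0 | (0 | 0) → ·
Reachable graph of Q (6 states):
  v0 = b.(b.(a.0 | (0 | 0)) + (a.0\{b} + a.(0 + 0))) → =b=> v1
  v1 = b.(a.0 | (0 | 0)) + (a.0\{b} + a.(0 + 0)) → =a=> v2, =a=> v3, =b=> v4
  v2 = 0 + 0 → ·
  v3 = 0\{b} → ·
  v4 = a.0 | (0 | 0) → =a=> v5
  v5 = 0 | (0 | 0) → ·
Coarsest stable partition (strong bisimilarity classes):
  B0 = {u0}
  B1 = {u1}
  B2 = {u2, u3, u5, v2, v3, v5}
  B3 = {u4, v4}
  B4 = {v0}
  B5 = {v1}
u0 ∈ B0, v0 ∈ B4 → different blocks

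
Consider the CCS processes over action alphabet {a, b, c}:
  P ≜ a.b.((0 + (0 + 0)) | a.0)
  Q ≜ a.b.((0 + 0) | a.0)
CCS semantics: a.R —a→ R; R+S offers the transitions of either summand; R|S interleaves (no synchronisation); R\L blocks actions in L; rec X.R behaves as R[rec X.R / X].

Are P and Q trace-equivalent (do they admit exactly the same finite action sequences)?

YES

Reachable graph of P (4 states):
  u0 = a.b.((0 + (0 + 0)) | a.0) | --a--▸ u1
  u1 = b.((0 + (0 + 0)) | a.0) | --b--▸ u2
  u2 = (0 + (0 + 0)) | a.0 | --a--▸ u3
  u3 = (0 + (0 + 0)) | 0 | ∅
Reachable graph of Q (4 states):
  v0 = a.b.((0 + 0) | a.0) | --a--▸ v1
  v1 = b.((0 + 0) | a.0) | --b--▸ v2
  v2 = (0 + 0) | a.0 | --a--▸ v3
  v3 = (0 + 0) | 0 | ∅
Partition-refinement fixed point:
  B0 = {u0, v0}
  B1 = {u1, v1}
  B2 = {u2, v2}
  B3 = {u3, v3}
u0 ∈ B0, v0 ∈ B0 → same block
Bisimilar ⇒ trace-equivalent.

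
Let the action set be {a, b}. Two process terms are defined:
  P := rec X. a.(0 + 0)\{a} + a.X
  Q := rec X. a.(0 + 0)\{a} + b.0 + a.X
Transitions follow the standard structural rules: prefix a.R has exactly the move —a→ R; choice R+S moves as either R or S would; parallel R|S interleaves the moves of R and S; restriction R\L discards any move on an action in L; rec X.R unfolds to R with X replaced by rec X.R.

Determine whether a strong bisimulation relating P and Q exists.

not bisimilar

P's transition system — 2 states:
  u0 = rec X. a.(0 + 0)\{a} + a.X | ··a··> u0, ··a··> u1
  u1 = (0 + 0)\{a} | (no moves)
Q's transition system — 3 states:
  v0 = rec X. a.(0 + 0)\{a} + b.0 + a.X | ··a··> v0, ··a··> v1, ··b··> v2
  v1 = (0 + 0)\{a} | (no moves)
  v2 = 0 | (no moves)
Partition-refinement fixed point:
  B0 = {u0}
  B1 = {u1, v1, v2}
  B2 = {v0}
u0 ∈ B0, v0 ∈ B2 → different blocks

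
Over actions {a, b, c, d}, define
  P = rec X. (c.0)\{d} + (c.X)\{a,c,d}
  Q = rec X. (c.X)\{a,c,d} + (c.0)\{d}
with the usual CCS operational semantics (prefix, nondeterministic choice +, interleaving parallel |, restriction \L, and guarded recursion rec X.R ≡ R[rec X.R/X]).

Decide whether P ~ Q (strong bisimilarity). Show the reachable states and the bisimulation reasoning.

bisimilar

P's transition system — 2 states:
  p0 = rec X. (c.0)\{d} + (c.X)\{a,c,d} :: --c--▸ p1
  p1 = 0\{d} :: stopped
Q's transition system — 2 states:
  q0 = rec X. (c.X)\{a,c,d} + (c.0)\{d} :: --c--▸ q1
  q1 = 0\{d} :: stopped
Partition-refinement fixed point:
  B0 = {p0, q0}
  B1 = {p1, q1}
p0 ∈ B0, q0 ∈ B0 → same block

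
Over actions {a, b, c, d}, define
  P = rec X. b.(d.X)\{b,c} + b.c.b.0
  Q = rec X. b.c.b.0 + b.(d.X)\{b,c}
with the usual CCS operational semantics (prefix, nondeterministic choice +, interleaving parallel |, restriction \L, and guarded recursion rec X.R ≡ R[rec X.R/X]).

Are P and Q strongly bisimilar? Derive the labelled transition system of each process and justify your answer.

LTS(P): 6 reachable states
  m0 = rec X. b.(d.X)\{b,c} + b.c.b.0 → ··b··> m1, ··b··> m2
  m1 = (d.(rec X. b.(d.X)\{b,c} + b.c.b.0))\{b,c} → ··d··> m3
  m2 = c.b.0 → ··c··> m4
  m3 = (rec X. b.(d.X)\{b,c} + b.c.b.0)\{b,c} → deadlocked
  m4 = b.0 → ··b··> m5
  m5 = 0 → deadlocked
LTS(Q): 6 reachable states
  n0 = rec X. b.c.b.0 + b.(d.X)\{b,c} → ··b··> n1, ··b··> n2
  n1 = (d.(rec X. b.c.b.0 + b.(d.X)\{b,c}))\{b,c} → ··d··> n3
  n2 = c.b.0 → ··c··> n4
  n3 = (rec X. b.c.b.0 + b.(d.X)\{b,c})\{b,c} → deadlocked
  n4 = b.0 → ··b··> n5
  n5 = 0 → deadlocked
Coarsest stable partition (strong bisimilarity classes):
  B0 = {m0, n0}
  B1 = {m1, n1}
  B2 = {m3, m5, n3, n5}
  B3 = {m2, n2}
  B4 = {m4, n4}
m0 ∈ B0, n0 ∈ B0 → same block

YES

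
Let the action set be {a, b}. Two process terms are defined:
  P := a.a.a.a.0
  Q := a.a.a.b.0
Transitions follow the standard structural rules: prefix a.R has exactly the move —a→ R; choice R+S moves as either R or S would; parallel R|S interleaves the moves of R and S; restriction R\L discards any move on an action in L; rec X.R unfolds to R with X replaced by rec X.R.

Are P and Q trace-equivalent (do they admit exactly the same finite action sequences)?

LTS(P): 5 reachable states
  u0 = a.a.a.a.0 :: ··a··> u1
  u1 = a.a.a.0 :: ··a··> u2
  u2 = a.a.0 :: ··a··> u3
  u3 = a.0 :: ··a··> u4
  u4 = 0 :: deadlocked
LTS(Q): 5 reachable states
  v0 = a.a.a.b.0 :: ··a··> v1
  v1 = a.a.b.0 :: ··a··> v2
  v2 = a.b.0 :: ··a··> v3
  v3 = b.0 :: ··b··> v4
  v4 = 0 :: deadlocked
Trace ⟨aaaa⟩ through P, begin at {u0}:
  after a @ step 1: {u1}
  after a @ step 2: {u2}
  after a @ step 3: {u3}
  after a @ step 4: {u4}
  ✓ P
Trace ⟨aaaa⟩ through Q, begin at {v0}:
  after a @ step 1: {v1}
  after a @ step 2: {v2}
  after a @ step 3: {v3}
  after a @ step 4: ∅  — Q cannot continue

NO — witness ⟨aaaa⟩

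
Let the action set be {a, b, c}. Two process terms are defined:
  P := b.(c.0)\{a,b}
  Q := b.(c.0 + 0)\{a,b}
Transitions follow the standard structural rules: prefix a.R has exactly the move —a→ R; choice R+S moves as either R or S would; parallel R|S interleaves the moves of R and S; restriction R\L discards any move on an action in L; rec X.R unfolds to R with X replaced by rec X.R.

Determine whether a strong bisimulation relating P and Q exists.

bisimilar

P's transition system — 3 states:
  s0 = b.(c.0)\{a,b} → =b=> s1
  s1 = (c.0)\{a,b} → =c=> s2
  s2 = 0\{a,b} → stopped
Q's transition system — 3 states:
  t0 = b.(c.0 + 0)\{a,b} → =b=> t1
  t1 = (c.0 + 0)\{a,b} → =c=> t2
  t2 = 0\{a,b} → stopped
Partition-refinement fixed point:
  B0 = {s0, t0}
  B1 = {s1, t1}
  B2 = {s2, t2}
s0 ∈ B0, t0 ∈ B0 → same block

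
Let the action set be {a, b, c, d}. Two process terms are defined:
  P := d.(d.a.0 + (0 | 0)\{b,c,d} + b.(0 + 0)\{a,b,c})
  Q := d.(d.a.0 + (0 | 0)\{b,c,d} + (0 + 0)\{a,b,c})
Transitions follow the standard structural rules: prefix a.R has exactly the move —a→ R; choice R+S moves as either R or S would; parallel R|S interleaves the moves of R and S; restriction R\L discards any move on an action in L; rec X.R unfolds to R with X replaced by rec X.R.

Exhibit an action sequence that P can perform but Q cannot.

LTS(P): 5 reachable states
  s0 = d.(d.a.0 + (0 | 0)\{b,c,d} + b.(0 + 0)\{a,b,c}) has moves -d-> s1
  s1 = d.a.0 + (0 | 0)\{b,c,d} + b.(0 + 0)\{a,b,c} has moves -b-> s2, -d-> s3
  s2 = (0 + 0)\{a,b,c} has moves ·
  s3 = a.0 has moves -a-> s4
  s4 = 0 has moves ·
LTS(Q): 4 reachable states
  t0 = d.(d.a.0 + (0 | 0)\{b,c,d} + (0 + 0)\{a,b,c}) has moves -d-> t1
  t1 = d.a.0 + (0 | 0)\{b,c,d} + (0 + 0)\{a,b,c} has moves -d-> t2
  t2 = a.0 has moves -a-> t3
  t3 = 0 has moves ·
Run σ = ⟨db⟩ on P: start {s0}
  step 1 (d): {s1}
  step 2 (b): {s2}
  — P admits the full trace.
Run σ = ⟨db⟩ on Q: start {t0}
  step 1 (d): {t1}
  step 2 (b): no successor for Q

db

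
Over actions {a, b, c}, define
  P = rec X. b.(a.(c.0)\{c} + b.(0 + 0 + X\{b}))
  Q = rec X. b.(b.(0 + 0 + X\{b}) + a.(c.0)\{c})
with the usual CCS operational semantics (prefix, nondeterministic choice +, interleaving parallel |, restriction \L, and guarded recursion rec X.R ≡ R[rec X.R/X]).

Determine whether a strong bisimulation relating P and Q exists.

P ~ Q

Reachable graph of P (4 states):
  p0 = rec X. b.(a.(c.0)\{c} + b.(0 + 0 + X\{b})) :: =b=> p1
  p1 = a.(c.0)\{c} + b.(0 + 0 + (rec X. b.(a.(c.0)\{c} + b.(0 + 0 + X\{b})))\{b}) :: =a=> p2, =b=> p3
  p2 = (c.0)\{c} :: stopped
  p3 = 0 + 0 + (rec X. b.(a.(c.0)\{c} + b.(0 + 0 + X\{b})))\{b} :: stopped
Reachable graph of Q (4 states):
  q0 = rec X. b.(b.(0 + 0 + X\{b}) + a.(c.0)\{c}) :: =b=> q1
  q1 = b.(0 + 0 + (rec X. b.(b.(0 + 0 + X\{b}) + a.(c.0)\{c}))\{b}) + a.(c.0)\{c} :: =a=> q2, =b=> q3
  q2 = (c.0)\{c} :: stopped
  q3 = 0 + 0 + (rec X. b.(b.(0 + 0 + X\{b}) + a.(c.0)\{c}))\{b} :: stopped
Bisimilarity quotient blocks:
  B0 = {p0, q0}
  B1 = {p1, q1}
  B2 = {p2, p3, q2, q3}
p0 ∈ B0, q0 ∈ B0 → same block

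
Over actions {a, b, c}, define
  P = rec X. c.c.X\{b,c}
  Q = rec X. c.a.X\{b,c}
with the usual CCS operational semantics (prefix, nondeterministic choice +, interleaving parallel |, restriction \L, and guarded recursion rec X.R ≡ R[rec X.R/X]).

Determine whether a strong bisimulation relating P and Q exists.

not bisimilar

Reachable graph of P (3 states):
  u0 = rec X. c.c.X\{b,c} → -c-> u1
  u1 = c.(rec X. c.c.X\{b,c})\{b,c} → -c-> u2
  u2 = (rec X. c.c.X\{b,c})\{b,c} → (no moves)
Reachable graph of Q (3 states):
  v0 = rec X. c.a.X\{b,c} → -c-> v1
  v1 = a.(rec X. c.a.X\{b,c})\{b,c} → -a-> v2
  v2 = (rec X. c.a.X\{b,c})\{b,c} → (no moves)
Coarsest stable partition (strong bisimilarity classes):
  B0 = {u0}
  B1 = {u1}
  B2 = {u2, v2}
  B3 = {v0}
  B4 = {v1}
u0 ∈ B0, v0 ∈ B3 → different blocks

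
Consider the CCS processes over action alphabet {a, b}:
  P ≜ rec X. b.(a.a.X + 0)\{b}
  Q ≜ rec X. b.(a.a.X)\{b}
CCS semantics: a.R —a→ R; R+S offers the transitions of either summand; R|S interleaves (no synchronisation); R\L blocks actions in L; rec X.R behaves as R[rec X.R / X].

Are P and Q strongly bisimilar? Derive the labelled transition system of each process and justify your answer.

P ~ Q

P's transition system — 4 states:
  m0 = rec X. b.(a.a.X + 0)\{b} ⊢ =b=> m1
  m1 = (a.a.(rec X. b.(a.a.X + 0)\{b}) + 0)\{b} ⊢ =a=> m2
  m2 = (a.(rec X. b.(a.a.X + 0)\{b}))\{b} ⊢ =a=> m3
  m3 = (rec X. b.(a.a.X + 0)\{b})\{b} ⊢ (no moves)
Q's transition system — 4 states:
  n0 = rec X. b.(a.a.X)\{b} ⊢ =b=> n1
  n1 = (a.a.(rec X. b.(a.a.X)\{b}))\{b} ⊢ =a=> n2
  n2 = (a.(rec X. b.(a.a.X)\{b}))\{b} ⊢ =a=> n3
  n3 = (rec X. b.(a.a.X)\{b})\{b} ⊢ (no moves)
Partition-refinement fixed point:
  B0 = {m0, n0}
  B1 = {m1, n1}
  B2 = {m2, n2}
  B3 = {m3, n3}
m0 ∈ B0, n0 ∈ B0 → same block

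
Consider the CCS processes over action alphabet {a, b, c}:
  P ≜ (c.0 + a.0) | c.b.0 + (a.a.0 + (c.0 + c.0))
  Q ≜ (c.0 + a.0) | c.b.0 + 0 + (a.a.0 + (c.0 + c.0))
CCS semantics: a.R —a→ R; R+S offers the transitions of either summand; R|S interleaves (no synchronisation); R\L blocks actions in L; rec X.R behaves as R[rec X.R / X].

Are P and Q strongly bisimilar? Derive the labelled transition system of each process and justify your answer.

Reachable graph of P (8 states):
  s0 = (c.0 + a.0) | c.b.0 + (a.a.0 + (c.0 + c.0)) has moves =a=> s1, =a=> s2, =c=> s1, =c=> s3, =c=> s4
  s1 = 0 | c.b.0 has moves =c=> s5
  s2 = a.0 has moves =a=> s4
  s3 = (c.0 + a.0) | b.0 has moves =a=> s5, =b=> s6, =c=> s5
  s4 = 0 has moves deadlocked
  s5 = 0 | b.0 has moves =b=> s7
  s6 = (c.0 + a.0) | 0 has moves =a=> s7, =c=> s7
  s7 = 0 | 0 has moves deadlocked
Reachable graph of Q (8 states):
  t0 = (c.0 + a.0) | c.b.0 + 0 + (a.a.0 + (c.0 + c.0)) has moves =a=> t1, =a=> t2, =c=> t1, =c=> t3, =c=> t4
  t1 = 0 | c.b.0 has moves =c=> t5
  t2 = a.0 has moves =a=> t4
  t3 = (c.0 + a.0) | b.0 has moves =a=> t5, =b=> t6, =c=> t5
  t4 = 0 has moves deadlocked
  t5 = 0 | b.0 has moves =b=> t7
  t6 = (c.0 + a.0) | 0 has moves =a=> t7, =c=> t7
  t7 = 0 | 0 has moves deadlocked
Partition-refinement fixed point:
  B0 = {s0, t0}
  B1 = {s1, t1}
  B2 = {s5, t5}
  B3 = {s4, s7, t4, t7}
  B4 = {s2, t2}
  B5 = {s3, t3}
  B6 = {s6, t6}
s0 ∈ B0, t0 ∈ B0 → same block

P ~ Q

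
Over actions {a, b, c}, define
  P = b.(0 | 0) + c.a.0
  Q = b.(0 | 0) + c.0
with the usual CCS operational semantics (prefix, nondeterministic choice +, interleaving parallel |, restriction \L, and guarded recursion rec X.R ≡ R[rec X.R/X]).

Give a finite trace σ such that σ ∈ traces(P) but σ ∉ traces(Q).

Reachable graph of P (4 states):
  s0 = b.(0 | 0) + c.a.0 | -b-> s1, -c-> s2
  s1 = 0 | 0 | ·
  s2 = a.0 | -a-> s3
  s3 = 0 | ·
Reachable graph of Q (3 states):
  t0 = b.(0 | 0) + c.0 | -b-> t1, -c-> t2
  t1 = 0 | 0 | ·
  t2 = 0 | ·
Trace ⟨ca⟩ through P, begin at {s0}:
  after c @ step 1: {s2}
  after a @ step 2: {s3}
  P completes σ.
Trace ⟨ca⟩ through Q, begin at {t0}:
  after c @ step 1: {t2}
  after a @ step 2: ∅ (Q stuck)

ca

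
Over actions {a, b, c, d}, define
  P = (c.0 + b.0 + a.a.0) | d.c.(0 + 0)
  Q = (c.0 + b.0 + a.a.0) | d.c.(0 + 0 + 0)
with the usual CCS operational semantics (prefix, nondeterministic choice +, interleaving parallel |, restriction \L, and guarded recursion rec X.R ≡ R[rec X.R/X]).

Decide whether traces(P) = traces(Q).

traces(P) = traces(Q)

P's transition system — 9 states:
  s0 = (c.0 + b.0 + a.a.0) | d.c.(0 + 0) ⊢ -a-> s1, -b-> s2, -c-> s2, -d-> s3
  s1 = a.0 | d.c.(0 + 0) ⊢ -a-> s2, -d-> s4
  s2 = 0 | d.c.(0 + 0) ⊢ -d-> s5
  s3 = (c.0 + b.0 + a.a.0) | c.(0 + 0) ⊢ -a-> s4, -b-> s5, -c-> s5, -c-> s6
  s4 = a.0 | c.(0 + 0) ⊢ -a-> s5, -c-> s7
  s5 = 0 | c.(0 + 0) ⊢ -c-> s8
  s6 = (c.0 + b.0 + a.a.0) | (0 + 0) ⊢ -a-> s7, -b-> s8, -c-> s8
  s7 = a.0 | (0 + 0) ⊢ -a-> s8
  s8 = 0 | (0 + 0) ⊢ deadlocked
Q's transition system — 9 states:
  t0 = (c.0 + b.0 + a.a.0) | d.c.(0 + 0 + 0) ⊢ -a-> t1, -b-> t2, -c-> t2, -d-> t3
  t1 = a.0 | d.c.(0 + 0 + 0) ⊢ -a-> t2, -d-> t4
  t2 = 0 | d.c.(0 + 0 + 0) ⊢ -d-> t5
  t3 = (c.0 + b.0 + a.a.0) | c.(0 + 0 + 0) ⊢ -a-> t4, -b-> t5, -c-> t5, -c-> t6
  t4 = a.0 | c.(0 + 0 + 0) ⊢ -a-> t5, -c-> t7
  t5 = 0 | c.(0 + 0 + 0) ⊢ -c-> t8
  t6 = (c.0 + b.0 + a.a.0) | (0 + 0 + 0) ⊢ -a-> t7, -b-> t8, -c-> t8
  t7 = a.0 | (0 + 0 + 0) ⊢ -a-> t8
  t8 = 0 | (0 + 0 + 0) ⊢ deadlocked
Bisimilarity quotient blocks:
  B0 = {s0, t0}
  B1 = {s2, t2}
  B2 = {s5, t5}
  B3 = {s8, t8}
  B4 = {s1, t1}
  B5 = {s4, t4}
  B6 = {s7, t7}
  B7 = {s3, t3}
  B8 = {s6, t6}
s0 ∈ B0, t0 ∈ B0 → same block
Bisimilar ⇒ trace-equivalent.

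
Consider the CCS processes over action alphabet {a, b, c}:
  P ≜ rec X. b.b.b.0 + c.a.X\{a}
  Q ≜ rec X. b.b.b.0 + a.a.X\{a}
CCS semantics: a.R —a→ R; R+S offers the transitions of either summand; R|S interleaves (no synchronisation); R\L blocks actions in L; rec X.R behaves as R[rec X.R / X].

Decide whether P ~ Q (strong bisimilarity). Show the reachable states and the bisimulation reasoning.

Reachable graph of P (10 states):
  m0 = rec X. b.b.b.0 + c.a.X\{a} ⊢ ··b··> m1, ··c··> m2
  m1 = b.b.0 ⊢ ··b··> m3
  m2 = a.(rec X. b.b.b.0 + c.a.X\{a})\{a} ⊢ ··a··> m4
  m3 = b.0 ⊢ ··b··> m5
  m4 = (rec X. b.b.b.0 + c.a.X\{a})\{a} ⊢ ··b··> m6, ··c··> m7
  m5 = 0 ⊢ stopped
  m6 = (b.b.0)\{a} ⊢ ··b··> m8
  m7 = (a.(rec X. b.b.b.0 + c.a.X\{a})\{a})\{a} ⊢ stopped
  m8 = (b.0)\{a} ⊢ ··b··> m9
  m9 = 0\{a} ⊢ stopped
Reachable graph of Q (9 states):
  n0 = rec X. b.b.b.0 + a.a.X\{a} ⊢ ··a··> n1, ··b··> n2
  n1 = a.(rec X. b.b.b.0 + a.a.X\{a})\{a} ⊢ ··a··> n3
  n2 = b.b.0 ⊢ ··b··> n4
  n3 = (rec X. b.b.b.0 + a.a.X\{a})\{a} ⊢ ··b··> n5
  n4 = b.0 ⊢ ··b··> n6
  n5 = (b.b.0)\{a} ⊢ ··b··> n7
  n6 = 0 ⊢ stopped
  n7 = (b.0)\{a} ⊢ ··b··> n8
  n8 = 0\{a} ⊢ stopped
Bisimilarity quotient blocks:
  B0 = {m0}
  B1 = {m1, m6, n2, n5}
  B2 = {m3, m8, n4, n7}
  B3 = {m5, m7, m9, n6, n8}
  B4 = {m2}
  B5 = {m4}
  B6 = {n0}
  B7 = {n1}
  B8 = {n3}
m0 ∈ B0, n0 ∈ B6 → different blocks

P ≁ Q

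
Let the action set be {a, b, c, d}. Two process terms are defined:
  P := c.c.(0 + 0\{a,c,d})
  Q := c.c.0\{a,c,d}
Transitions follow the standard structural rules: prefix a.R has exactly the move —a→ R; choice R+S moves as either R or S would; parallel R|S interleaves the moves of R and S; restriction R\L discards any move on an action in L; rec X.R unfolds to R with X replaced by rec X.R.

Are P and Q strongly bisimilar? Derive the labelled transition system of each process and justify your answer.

P ~ Q

Reachable graph of P (3 states):
  p0 = c.c.(0 + 0\{a,c,d}) has moves —c→ p1
  p1 = c.(0 + 0\{a,c,d}) has moves —c→ p2
  p2 = 0 + 0\{a,c,d} has moves ·
Reachable graph of Q (3 states):
  q0 = c.c.0\{a,c,d} has moves —c→ q1
  q1 = c.0\{a,c,d} has moves —c→ q2
  q2 = 0\{a,c,d} has moves ·
Coarsest stable partition (strong bisimilarity classes):
  B0 = {p0, q0}
  B1 = {p1, q1}
  B2 = {p2, q2}
p0 ∈ B0, q0 ∈ B0 → same block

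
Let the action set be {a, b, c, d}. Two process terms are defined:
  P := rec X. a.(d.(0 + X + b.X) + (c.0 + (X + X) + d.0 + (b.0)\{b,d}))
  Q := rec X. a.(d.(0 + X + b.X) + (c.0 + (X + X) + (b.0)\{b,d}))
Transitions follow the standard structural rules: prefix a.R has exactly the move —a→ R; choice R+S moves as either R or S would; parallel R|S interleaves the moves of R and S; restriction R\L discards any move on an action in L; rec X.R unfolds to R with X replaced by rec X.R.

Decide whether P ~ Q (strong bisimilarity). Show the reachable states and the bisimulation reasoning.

P ≁ Q

Reachable graph of P (4 states):
  m0 = rec X. a.(d.(0 + X + b.X) + (c.0 + (X + X) + d.0 + (b.0)\{b,d})) ⊢ =a=> m1
  m1 = d.(0 + (rec X. a.(d.(0 + X + b.X) + (c.0 + (X + X) + d.0 + (b.0)\{b,d}))) + b.(rec X. a.(d.(0 + X + b.X) + (c.0 + (X + X) + d.0 + (b.0)\{b,d})))) + (c.0 + ((rec X. a.(d.(0 + X + b.X) + (c.0 + (X + X) + d.0 + (b.0)\{b,d}))) + (rec X. a.(d.(0 + X + b.X) + (c.0 + (X + X) + d.0 + (b.0)\{b,d})))) + d.0 + (b.0)\{b,d}) ⊢ =a=> m1, =c=> m2, =d=> m2, =d=> m3
  m2 = 0 ⊢ ·
  m3 = 0 + (rec X. a.(d.(0 + X + b.X) + (c.0 + (X + X) + d.0 + (b.0)\{b,d}))) + b.(rec X. a.(d.(0 + X + b.X) + (c.0 + (X + X) + d.0 + (b.0)\{b,d}))) ⊢ =a=> m1, =b=> m0
Reachable graph of Q (4 states):
  n0 = rec X. a.(d.(0 + X + b.X) + (c.0 + (X + X) + (b.0)\{b,d})) ⊢ =a=> n1
  n1 = d.(0 + (rec X. a.(d.(0 + X + b.X) + (c.0 + (X + X) + (b.0)\{b,d}))) + b.(rec X. a.(d.(0 + X + b.X) + (c.0 + (X + X) + (b.0)\{b,d})))) + (c.0 + ((rec X. a.(d.(0 + X + b.X) + (c.0 + (X + X) + (b.0)\{b,d}))) + (rec X. a.(d.(0 + X + b.X) + (c.0 + (X + X) + (b.0)\{b,d})))) + (b.0)\{b,d}) ⊢ =a=> n1, =c=> n2, =d=> n3
  n2 = 0 ⊢ ·
  n3 = 0 + (rec X. a.(d.(0 + X + b.X) + (c.0 + (X + X) + (b.0)\{b,d}))) + b.(rec X. a.(d.(0 + X + b.X) + (c.0 + (X + X) + (b.0)\{b,d}))) ⊢ =a=> n1, =b=> n0
Coarsest stable partition (strong bisimilarity classes):
  B0 = {m0}
  B1 = {m1}
  B2 = {m3}
  B3 = {m2, n2}
  B4 = {n0}
  B5 = {n1}
  B6 = {n3}
m0 ∈ B0, n0 ∈ B4 → different blocks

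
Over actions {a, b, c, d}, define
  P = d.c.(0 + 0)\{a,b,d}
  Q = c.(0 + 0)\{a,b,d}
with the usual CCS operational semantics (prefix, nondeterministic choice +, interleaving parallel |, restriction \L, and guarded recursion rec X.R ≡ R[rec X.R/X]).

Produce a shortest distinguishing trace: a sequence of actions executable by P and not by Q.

Reachable graph of P (3 states):
  u0 = d.c.(0 + 0)\{a,b,d} | --d--▸ u1
  u1 = c.(0 + 0)\{a,b,d} | --c--▸ u2
  u2 = (0 + 0)\{a,b,d} | deadlocked
Reachable graph of Q (2 states):
  v0 = c.(0 + 0)\{a,b,d} | --c--▸ v1
  v1 = (0 + 0)\{a,b,d} | deadlocked
Trace ⟨d⟩ through P, begin at {u0}:
  after d @ step 1: {u1}
  P completes σ.
Trace ⟨d⟩ through Q, begin at {v0}:
  after d @ step 1: no successor for Q

d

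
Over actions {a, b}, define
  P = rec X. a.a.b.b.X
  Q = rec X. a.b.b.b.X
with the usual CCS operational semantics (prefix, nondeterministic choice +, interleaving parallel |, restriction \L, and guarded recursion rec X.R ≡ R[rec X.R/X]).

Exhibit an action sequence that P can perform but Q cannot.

LTS(P): 4 reachable states
  s0 = rec X. a.a.b.b.X ⊢ —a→ s1
  s1 = a.b.b.(rec X. a.a.b.b.X) ⊢ —a→ s2
  s2 = b.b.(rec X. a.a.b.b.X) ⊢ —b→ s3
  s3 = b.(rec X. a.a.b.b.X) ⊢ —b→ s0
LTS(Q): 4 reachable states
  t0 = rec X. a.b.b.b.X ⊢ —a→ t1
  t1 = b.b.b.(rec X. a.b.b.b.X) ⊢ —b→ t2
  t2 = b.b.(rec X. a.b.b.b.X) ⊢ —b→ t3
  t3 = b.(rec X. a.b.b.b.X) ⊢ —b→ t0
Run σ = ⟨aa⟩ on P: start {s0}
  step 1 (a): {s1}
  step 2 (a): {s2}
  P completes σ.
Run σ = ⟨aa⟩ on Q: start {t0}
  step 1 (a): {t1}
  step 2 (a): ∅ (Q stuck)

aa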